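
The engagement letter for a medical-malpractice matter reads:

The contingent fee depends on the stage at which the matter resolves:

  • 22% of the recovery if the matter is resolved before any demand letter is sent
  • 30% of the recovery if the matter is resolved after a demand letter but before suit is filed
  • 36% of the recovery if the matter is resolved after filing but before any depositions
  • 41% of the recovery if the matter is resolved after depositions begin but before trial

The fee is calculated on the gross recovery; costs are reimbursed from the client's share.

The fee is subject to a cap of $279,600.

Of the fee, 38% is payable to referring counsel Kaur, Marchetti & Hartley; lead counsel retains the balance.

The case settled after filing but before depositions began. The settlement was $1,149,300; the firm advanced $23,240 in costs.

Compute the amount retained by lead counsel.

$173,352.00

Fee base is the gross recovery, $1,149,300; costs are reimbursed separately.
The matter settled after filing but before depositions began, so the 36% rate applies.
$1,149,300 × 36% = $413,748.00
$413,748.00 exceeds the $279,600 cap, so the fee is capped at $279,600.00.
Referral share: 38% of $279,600.00 = $106,248.00; lead counsel retains $279,600.00 − $106,248.00 = $173,352.00.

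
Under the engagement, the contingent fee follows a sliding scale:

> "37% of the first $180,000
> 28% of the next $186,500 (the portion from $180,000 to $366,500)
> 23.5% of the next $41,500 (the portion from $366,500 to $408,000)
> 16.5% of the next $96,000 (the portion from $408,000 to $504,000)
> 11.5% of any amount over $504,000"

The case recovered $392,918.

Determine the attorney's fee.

$125,028.23

First $180,000 at 37% = $66,600.00
Next $186,500 at 28% = $52,220.00
Remaining $26,418 at 23.5% = $6,208.23
Fee: $66,600.00 + $52,220.00 + $6,208.23 = $125,028.23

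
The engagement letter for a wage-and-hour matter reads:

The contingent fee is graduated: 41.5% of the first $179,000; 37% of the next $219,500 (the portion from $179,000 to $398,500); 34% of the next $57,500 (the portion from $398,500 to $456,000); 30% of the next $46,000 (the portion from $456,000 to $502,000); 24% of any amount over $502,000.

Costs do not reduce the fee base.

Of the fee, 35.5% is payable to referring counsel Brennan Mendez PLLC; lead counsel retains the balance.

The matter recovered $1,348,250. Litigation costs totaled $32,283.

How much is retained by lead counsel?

$252,807.75

Fee base is the gross recovery, $1,348,250; costs are reimbursed separately.
First $179,000 at 41.5% = $74,285.00
Next $219,500 at 37% = $81,215.00
Next $57,500 at 34% = $19,550.00
Next $46,000 at 30% = $13,800.00
Remaining $846,250 at 24% = $203,100.00
Fee: $74,285.00 + $81,215.00 + $19,550.00 + $13,800.00 + $203,100.00 = $391,950.00
Referral share: 35.5% of $391,950.00 = $139,142.25; lead counsel retains $391,950.00 − $139,142.25 = $252,807.75.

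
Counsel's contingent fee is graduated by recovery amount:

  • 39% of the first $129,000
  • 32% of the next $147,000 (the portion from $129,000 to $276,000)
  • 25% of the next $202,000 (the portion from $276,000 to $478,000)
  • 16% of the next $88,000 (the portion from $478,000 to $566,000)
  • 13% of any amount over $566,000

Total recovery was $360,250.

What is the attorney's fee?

First $129,000 at 39% = $50,310.00
Next $147,000 at 32% = $47,040.00
Remaining $84,250 at 25% = $21,062.50
Fee: $50,310.00 + $47,040.00 + $21,062.50 = $118,412.50

$118,412.50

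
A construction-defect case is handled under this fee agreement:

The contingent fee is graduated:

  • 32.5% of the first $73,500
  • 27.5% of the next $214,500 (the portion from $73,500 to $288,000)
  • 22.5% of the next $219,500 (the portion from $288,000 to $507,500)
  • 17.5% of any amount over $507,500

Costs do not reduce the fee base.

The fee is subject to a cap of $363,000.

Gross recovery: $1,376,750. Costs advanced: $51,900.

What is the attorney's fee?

$284,381.25

Fee base is the gross recovery, $1,376,750; costs are reimbursed separately.
First $73,500 at 32.5% = $23,887.50
Next $214,500 at 27.5% = $58,987.50
Next $219,500 at 22.5% = $49,387.50
Remaining $869,250 at 17.5% = $152,118.75
Fee: $23,887.50 + $58,987.50 + $49,387.50 + $152,118.75 = $284,381.25
$284,381.25 is under the $363,000 cap.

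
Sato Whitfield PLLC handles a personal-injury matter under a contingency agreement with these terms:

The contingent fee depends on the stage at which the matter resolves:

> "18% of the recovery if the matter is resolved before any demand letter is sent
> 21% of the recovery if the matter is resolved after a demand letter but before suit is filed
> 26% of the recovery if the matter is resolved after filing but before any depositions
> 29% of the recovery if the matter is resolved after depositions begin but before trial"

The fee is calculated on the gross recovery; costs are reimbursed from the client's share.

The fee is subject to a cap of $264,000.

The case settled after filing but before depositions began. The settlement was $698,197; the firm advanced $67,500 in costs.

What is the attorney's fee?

$181,531.22

Fee base is the gross recovery, $698,197; costs are reimbursed separately.
The matter settled after filing but before depositions began, so the 26% rate applies.
$698,197 × 26% = $181,531.22
$181,531.22 is under the $264,000 cap.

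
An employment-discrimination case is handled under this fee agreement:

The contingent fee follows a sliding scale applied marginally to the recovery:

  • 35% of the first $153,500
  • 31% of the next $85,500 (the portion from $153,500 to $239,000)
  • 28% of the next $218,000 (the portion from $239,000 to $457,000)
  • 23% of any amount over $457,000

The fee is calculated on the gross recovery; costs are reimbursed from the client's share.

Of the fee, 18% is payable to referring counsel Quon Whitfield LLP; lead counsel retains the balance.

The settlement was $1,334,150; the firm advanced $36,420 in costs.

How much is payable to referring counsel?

$61,742.61

Fee base is the gross recovery, $1,334,150; costs are reimbursed separately.
First $153,500 at 35% = $53,725.00
Next $85,500 at 31% = $26,505.00
Next $218,000 at 28% = $61,040.00
Remaining $877,150 at 23% = $201,744.50
Fee: $53,725.00 + $26,505.00 + $61,040.00 + $201,744.50 = $343,014.50
Referral share: 18% of $343,014.50 = $61,742.61; lead counsel retains $343,014.50 − $61,742.61 = $281,271.89.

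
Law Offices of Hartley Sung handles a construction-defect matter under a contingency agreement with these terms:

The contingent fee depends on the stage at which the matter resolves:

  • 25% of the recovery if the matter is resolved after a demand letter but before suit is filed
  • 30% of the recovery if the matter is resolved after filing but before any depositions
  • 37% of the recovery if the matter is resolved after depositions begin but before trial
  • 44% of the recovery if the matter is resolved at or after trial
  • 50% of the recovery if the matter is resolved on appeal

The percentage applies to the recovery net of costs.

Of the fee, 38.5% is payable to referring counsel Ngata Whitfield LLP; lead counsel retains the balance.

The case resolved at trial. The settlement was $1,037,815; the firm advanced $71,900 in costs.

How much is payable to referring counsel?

$163,626.00

Fee base (net of costs): $1,037,815 − $71,900 = $965,915
The matter resolved at trial, so the 44% rate applies.
$965,915 × 44% = $425,002.60
Referral share: 38.5% of $425,002.60 = $163,626.00; lead counsel retains $425,002.60 − $163,626.00 = $261,376.60.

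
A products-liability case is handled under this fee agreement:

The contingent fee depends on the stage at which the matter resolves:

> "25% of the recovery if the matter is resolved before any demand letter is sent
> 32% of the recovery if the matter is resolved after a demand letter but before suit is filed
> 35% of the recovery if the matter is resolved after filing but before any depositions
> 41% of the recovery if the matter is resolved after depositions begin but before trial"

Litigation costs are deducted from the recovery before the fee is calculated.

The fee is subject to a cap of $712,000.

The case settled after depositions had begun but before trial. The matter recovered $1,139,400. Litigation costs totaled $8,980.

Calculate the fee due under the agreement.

Fee base (net of costs): $1,139,400 − $8,980 = $1,130,420
The matter settled after depositions had begun but before trial, so the 41% rate applies.
$1,130,420 × 41% = $463,472.20
$463,472.20 is under the $712,000 cap.

$463,472.20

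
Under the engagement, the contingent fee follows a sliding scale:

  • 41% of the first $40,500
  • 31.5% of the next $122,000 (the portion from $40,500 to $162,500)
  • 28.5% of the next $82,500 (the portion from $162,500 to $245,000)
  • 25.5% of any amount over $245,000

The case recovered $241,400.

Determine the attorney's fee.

First $40,500 at 41% = $16,605.00
Next $122,000 at 31.5% = $38,430.00
Remaining $78,900 at 28.5% = $22,486.50
Fee: $16,605.00 + $38,430.00 + $22,486.50 = $77,521.50

$77,521.50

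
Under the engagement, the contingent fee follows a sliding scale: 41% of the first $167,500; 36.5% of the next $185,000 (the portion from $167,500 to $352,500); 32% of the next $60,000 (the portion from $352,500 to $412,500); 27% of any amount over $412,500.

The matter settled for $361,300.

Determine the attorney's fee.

$139,016.00

First $167,500 at 41% = $68,675.00
Next $185,000 at 36.5% = $67,525.00
Remaining $8,800 at 32% = $2,816.00
Fee: $68,675.00 + $67,525.00 + $2,816.00 = $139,016.00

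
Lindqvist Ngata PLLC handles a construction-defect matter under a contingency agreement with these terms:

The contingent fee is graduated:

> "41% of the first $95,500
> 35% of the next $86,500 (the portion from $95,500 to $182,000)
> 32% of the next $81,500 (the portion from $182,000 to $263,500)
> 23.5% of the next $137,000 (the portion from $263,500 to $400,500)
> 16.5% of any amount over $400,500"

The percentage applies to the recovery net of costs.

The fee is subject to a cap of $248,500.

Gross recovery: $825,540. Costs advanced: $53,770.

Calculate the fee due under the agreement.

$188,964.55

Fee base (net of costs): $825,540 − $53,770 = $771,770
First $95,500 at 41% = $39,155.00
Next $86,500 at 35% = $30,275.00
Next $81,500 at 32% = $26,080.00
Next $137,000 at 23.5% = $32,195.00
Remaining $371,270 at 16.5% = $61,259.55
Fee: $39,155.00 + $30,275.00 + $26,080.00 + $32,195.00 + $61,259.55 = $188,964.55
$188,964.55 is under the $248,500 cap.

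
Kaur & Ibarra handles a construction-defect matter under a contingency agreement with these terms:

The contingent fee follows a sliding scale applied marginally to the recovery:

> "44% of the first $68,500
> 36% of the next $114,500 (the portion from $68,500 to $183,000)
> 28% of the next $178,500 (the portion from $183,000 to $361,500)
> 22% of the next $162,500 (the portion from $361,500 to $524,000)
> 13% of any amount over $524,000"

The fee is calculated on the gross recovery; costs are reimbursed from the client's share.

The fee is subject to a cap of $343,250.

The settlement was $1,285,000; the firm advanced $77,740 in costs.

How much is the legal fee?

Fee base is the gross recovery, $1,285,000; costs are reimbursed separately.
First $68,500 at 44% = $30,140.00
Next $114,500 at 36% = $41,220.00
Next $178,500 at 28% = $49,980.00
Next $162,500 at 22% = $35,750.00
Remaining $761,000 at 13% = $98,930.00
Fee: $30,140.00 + $41,220.00 + $49,980.00 + $35,750.00 + $98,930.00 = $256,020.00
$256,020.00 is under the $343,250 cap.

$256,020.00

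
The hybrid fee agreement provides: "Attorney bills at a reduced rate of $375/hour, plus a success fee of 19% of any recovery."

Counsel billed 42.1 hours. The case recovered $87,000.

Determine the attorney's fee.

$32,317.50

Hourly: 42.1 × $375 = $15,787.50
Success fee: 19% of $87,000 = $16,530.00
Total: $15,787.50 + $16,530.00 = $32,317.50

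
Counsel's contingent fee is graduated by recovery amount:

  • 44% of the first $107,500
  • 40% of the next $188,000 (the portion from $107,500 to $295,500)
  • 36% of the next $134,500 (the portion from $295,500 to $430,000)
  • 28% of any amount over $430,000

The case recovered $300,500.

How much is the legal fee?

First $107,500 at 44% = $47,300.00
Next $188,000 at 40% = $75,200.00
Remaining $5,000 at 36% = $1,800.00
Fee: $47,300.00 + $75,200.00 + $1,800.00 = $124,300.00

$124,300.00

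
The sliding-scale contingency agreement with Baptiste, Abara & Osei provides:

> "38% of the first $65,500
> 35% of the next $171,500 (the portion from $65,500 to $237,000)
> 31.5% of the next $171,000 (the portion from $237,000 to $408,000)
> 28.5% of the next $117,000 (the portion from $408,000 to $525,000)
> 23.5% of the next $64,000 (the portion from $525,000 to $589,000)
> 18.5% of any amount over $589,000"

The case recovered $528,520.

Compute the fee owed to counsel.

$172,952.20

First $65,500 at 38% = $24,890.00
Next $171,500 at 35% = $60,025.00
Next $171,000 at 31.5% = $53,865.00
Next $117,000 at 28.5% = $33,345.00
Remaining $3,520 at 23.5% = $827.20
Fee: $24,890.00 + $60,025.00 + $53,865.00 + $33,345.00 + $827.20 = $172,952.20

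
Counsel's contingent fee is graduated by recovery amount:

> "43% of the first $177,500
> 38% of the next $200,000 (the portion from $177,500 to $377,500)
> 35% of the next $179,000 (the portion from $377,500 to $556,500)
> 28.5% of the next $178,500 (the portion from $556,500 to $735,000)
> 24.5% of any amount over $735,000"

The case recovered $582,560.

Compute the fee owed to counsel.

$222,402.10

First $177,500 at 43% = $76,325.00
Next $200,000 at 38% = $76,000.00
Next $179,000 at 35% = $62,650.00
Remaining $26,060 at 28.5% = $7,427.10
Fee: $76,325.00 + $76,000.00 + $62,650.00 + $7,427.10 = $222,402.10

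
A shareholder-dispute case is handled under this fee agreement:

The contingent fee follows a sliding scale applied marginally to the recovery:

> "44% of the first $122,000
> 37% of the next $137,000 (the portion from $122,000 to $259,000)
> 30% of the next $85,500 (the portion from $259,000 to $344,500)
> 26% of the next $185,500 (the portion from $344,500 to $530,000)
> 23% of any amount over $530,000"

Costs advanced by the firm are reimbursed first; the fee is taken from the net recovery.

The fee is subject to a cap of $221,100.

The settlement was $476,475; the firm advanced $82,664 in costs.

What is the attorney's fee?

$142,840.86

Fee base (net of costs): $476,475 − $82,664 = $393,811
First $122,000 at 44% = $53,680.00
Next $137,000 at 37% = $50,690.00
Next $85,500 at 30% = $25,650.00
Remaining $49,311 at 26% = $12,820.86
Fee: $53,680.00 + $50,690.00 + $25,650.00 + $12,820.86 = $142,840.86
$142,840.86 is under the $221,100 cap.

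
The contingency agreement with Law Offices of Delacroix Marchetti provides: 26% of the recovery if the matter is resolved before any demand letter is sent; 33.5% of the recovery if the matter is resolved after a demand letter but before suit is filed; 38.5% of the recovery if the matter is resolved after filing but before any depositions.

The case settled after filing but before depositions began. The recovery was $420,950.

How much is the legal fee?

The matter settled after filing but before depositions began, so the 38.5% rate applies.
$420,950 × 38.5% = $162,065.75

$162,065.75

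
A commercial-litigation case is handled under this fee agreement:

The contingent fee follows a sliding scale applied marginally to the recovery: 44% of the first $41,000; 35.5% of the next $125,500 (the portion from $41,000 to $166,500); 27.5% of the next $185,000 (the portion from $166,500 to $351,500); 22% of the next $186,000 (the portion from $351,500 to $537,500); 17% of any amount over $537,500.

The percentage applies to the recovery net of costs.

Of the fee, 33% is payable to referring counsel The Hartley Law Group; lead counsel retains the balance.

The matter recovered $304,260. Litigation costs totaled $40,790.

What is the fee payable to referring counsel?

Fee base (net of costs): $304,260 − $40,790 = $263,470
First $41,000 at 44% = $18,040.00
Next $125,500 at 35.5% = $44,552.50
Remaining $96,970 at 27.5% = $26,666.75
Fee: $18,040.00 + $44,552.50 + $26,666.75 = $89,259.25
Referral share: 33% of $89,259.25 = $29,455.55; lead counsel retains $89,259.25 − $29,455.55 = $59,803.70.

$29,455.55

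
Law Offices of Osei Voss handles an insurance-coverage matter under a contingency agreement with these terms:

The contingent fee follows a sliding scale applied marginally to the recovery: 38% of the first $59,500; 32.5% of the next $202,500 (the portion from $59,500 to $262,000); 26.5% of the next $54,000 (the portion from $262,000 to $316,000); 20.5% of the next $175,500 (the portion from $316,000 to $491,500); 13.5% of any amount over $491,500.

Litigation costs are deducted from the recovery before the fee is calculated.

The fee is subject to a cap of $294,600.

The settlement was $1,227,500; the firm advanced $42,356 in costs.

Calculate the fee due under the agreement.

$232,351.94

Fee base (net of costs): $1,227,500 − $42,356 = $1,185,144
First $59,500 at 38% = $22,610.00
Next $202,500 at 32.5% = $65,812.50
Next $54,000 at 26.5% = $14,310.00
Next $175,500 at 20.5% = $35,977.50
Remaining $693,644 at 13.5% = $93,641.94
Fee: $22,610.00 + $65,812.50 + $14,310.00 + $35,977.50 + $93,641.94 = $232,351.94
$232,351.94 is under the $294,600 cap.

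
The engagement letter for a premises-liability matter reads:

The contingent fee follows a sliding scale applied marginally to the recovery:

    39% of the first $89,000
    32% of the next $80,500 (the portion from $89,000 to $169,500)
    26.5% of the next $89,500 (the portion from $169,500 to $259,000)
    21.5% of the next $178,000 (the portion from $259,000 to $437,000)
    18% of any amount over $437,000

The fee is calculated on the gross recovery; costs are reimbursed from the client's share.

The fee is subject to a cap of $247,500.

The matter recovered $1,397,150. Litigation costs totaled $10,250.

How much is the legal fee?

$247,500.00

Fee base is the gross recovery, $1,397,150; costs are reimbursed separately.
First $89,000 at 39% = $34,710.00
Next $80,500 at 32% = $25,760.00
Next $89,500 at 26.5% = $23,717.50
Next $178,000 at 21.5% = $38,270.00
Remaining $960,150 at 18% = $172,827.00
Fee: $34,710.00 + $25,760.00 + $23,717.50 + $38,270.00 + $172,827.00 = $295,284.50
$295,284.50 exceeds the $247,500 cap, so the fee is capped at $247,500.00.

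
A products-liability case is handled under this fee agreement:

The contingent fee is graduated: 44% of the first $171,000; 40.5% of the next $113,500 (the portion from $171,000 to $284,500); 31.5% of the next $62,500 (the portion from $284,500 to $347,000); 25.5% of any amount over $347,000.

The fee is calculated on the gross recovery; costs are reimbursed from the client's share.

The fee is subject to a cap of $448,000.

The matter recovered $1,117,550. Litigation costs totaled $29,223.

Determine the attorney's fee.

Fee base is the gross recovery, $1,117,550; costs are reimbursed separately.
First $171,000 at 44% = $75,240.00
Next $113,500 at 40.5% = $45,967.50
Next $62,500 at 31.5% = $19,687.50
Remaining $770,550 at 25.5% = $196,490.25
Fee: $75,240.00 + $45,967.50 + $19,687.50 + $196,490.25 = $337,385.25
$337,385.25 is under the $448,000 cap.

$337,385.25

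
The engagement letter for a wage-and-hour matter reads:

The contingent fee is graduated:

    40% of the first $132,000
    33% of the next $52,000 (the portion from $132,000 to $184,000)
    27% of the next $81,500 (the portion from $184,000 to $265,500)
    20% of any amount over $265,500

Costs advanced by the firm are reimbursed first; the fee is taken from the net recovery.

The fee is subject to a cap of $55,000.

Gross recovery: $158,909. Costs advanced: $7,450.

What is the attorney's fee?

Fee base (net of costs): $158,909 − $7,450 = $151,459
First $132,000 at 40% = $52,800.00
Remaining $19,459 at 33% = $6,421.47
Fee: $52,800.00 + $6,421.47 = $59,221.47
$59,221.47 exceeds the $55,000 cap, so the fee is capped at $55,000.00.

$55,000.00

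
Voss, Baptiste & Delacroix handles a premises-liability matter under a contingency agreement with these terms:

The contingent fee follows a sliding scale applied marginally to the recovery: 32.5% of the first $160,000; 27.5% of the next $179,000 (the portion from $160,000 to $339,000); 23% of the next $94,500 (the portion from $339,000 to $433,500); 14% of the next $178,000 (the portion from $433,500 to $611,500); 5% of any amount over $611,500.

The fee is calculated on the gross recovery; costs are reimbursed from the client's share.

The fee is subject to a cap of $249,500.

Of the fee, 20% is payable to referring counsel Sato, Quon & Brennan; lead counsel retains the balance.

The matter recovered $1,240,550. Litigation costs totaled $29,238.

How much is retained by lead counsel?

Fee base is the gross recovery, $1,240,550; costs are reimbursed separately.
First $160,000 at 32.5% = $52,000.00
Next $179,000 at 27.5% = $49,225.00
Next $94,500 at 23% = $21,735.00
Next $178,000 at 14% = $24,920.00
Remaining $629,050 at 5% = $31,452.50
Fee: $52,000.00 + $49,225.00 + $21,735.00 + $24,920.00 + $31,452.50 = $179,332.50
$179,332.50 is under the $249,500 cap.
Referral share: 20% of $179,332.50 = $35,866.50; lead counsel retains $179,332.50 − $35,866.50 = $143,466.00.

$143,466.00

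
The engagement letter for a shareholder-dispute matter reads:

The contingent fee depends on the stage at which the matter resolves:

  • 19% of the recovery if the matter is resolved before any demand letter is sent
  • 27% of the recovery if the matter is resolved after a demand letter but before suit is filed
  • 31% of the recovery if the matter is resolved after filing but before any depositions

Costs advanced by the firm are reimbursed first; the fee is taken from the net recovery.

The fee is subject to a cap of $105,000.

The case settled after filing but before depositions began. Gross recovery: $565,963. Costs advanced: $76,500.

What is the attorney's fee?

$105,000.00

Fee base (net of costs): $565,963 − $76,500 = $489,463
The matter settled after filing but before depositions began, so the 31% rate applies.
$489,463 × 31% = $151,733.53
$151,733.53 exceeds the $105,000 cap, so the fee is capped at $105,000.00.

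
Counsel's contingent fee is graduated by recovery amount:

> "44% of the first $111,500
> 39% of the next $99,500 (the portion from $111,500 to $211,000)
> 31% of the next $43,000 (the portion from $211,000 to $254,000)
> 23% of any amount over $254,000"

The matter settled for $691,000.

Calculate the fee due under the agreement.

First $111,500 at 44% = $49,060.00
Next $99,500 at 39% = $38,805.00
Next $43,000 at 31% = $13,330.00
Remaining $437,000 at 23% = $100,510.00
Fee: $49,060.00 + $38,805.00 + $13,330.00 + $100,510.00 = $201,705.00

$201,705.00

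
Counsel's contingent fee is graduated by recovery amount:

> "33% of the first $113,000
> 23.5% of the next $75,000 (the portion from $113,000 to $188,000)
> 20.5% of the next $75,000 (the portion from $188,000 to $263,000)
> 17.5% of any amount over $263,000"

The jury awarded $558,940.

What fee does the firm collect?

$122,079.50

First $113,000 at 33% = $37,290.00
Next $75,000 at 23.5% = $17,625.00
Next $75,000 at 20.5% = $15,375.00
Remaining $295,940 at 17.5% = $51,789.50
Fee: $37,290.00 + $17,625.00 + $15,375.00 + $51,789.50 = $122,079.50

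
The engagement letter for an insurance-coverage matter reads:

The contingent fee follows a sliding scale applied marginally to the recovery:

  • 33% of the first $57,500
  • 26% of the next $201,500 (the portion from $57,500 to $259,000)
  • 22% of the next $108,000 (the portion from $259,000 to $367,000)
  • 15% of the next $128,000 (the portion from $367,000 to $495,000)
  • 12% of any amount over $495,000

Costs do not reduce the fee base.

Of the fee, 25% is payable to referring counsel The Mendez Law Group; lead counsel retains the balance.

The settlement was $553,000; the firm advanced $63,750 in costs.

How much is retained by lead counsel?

$90,963.75

Fee base is the gross recovery, $553,000; costs are reimbursed separately.
First $57,500 at 33% = $18,975.00
Next $201,500 at 26% = $52,390.00
Next $108,000 at 22% = $23,760.00
Next $128,000 at 15% = $19,200.00
Remaining $58,000 at 12% = $6,960.00
Fee: $18,975.00 + $52,390.00 + $23,760.00 + $19,200.00 + $6,960.00 = $121,285.00
Referral share: 25% of $121,285.00 = $30,321.25; lead counsel retains $121,285.00 − $30,321.25 = $90,963.75.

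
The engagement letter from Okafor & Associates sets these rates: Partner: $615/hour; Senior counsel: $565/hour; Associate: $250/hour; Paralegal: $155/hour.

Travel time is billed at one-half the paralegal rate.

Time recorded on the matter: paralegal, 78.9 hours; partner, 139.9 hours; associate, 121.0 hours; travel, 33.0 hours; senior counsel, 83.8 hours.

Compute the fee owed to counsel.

$178,422.50

Partner: 139.9 × $615 = $86,038.50
Senior counsel: 83.8 × $565 = $47,347.00
Associate: 121.0 × $250 = $30,250.00
Paralegal: 78.9 × $155 = $12,229.50
Subtotal: $86,038.50 + $47,347.00 + $30,250.00 + $12,229.50 = $175,865.00
Travel: 33.0 × ($155 ÷ 2) = 33.0 × $77.50 = $2,557.50
Total: $175,865.00 + $2,557.50 = $178,422.50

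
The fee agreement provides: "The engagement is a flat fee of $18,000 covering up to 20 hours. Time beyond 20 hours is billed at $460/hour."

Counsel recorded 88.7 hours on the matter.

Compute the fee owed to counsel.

Flat fee: $18,000.00
Excess hours: 88.7 − 20 = 68.7
Overrun: 68.7 × $460 = $31,602.00
Total: $18,000.00 + $31,602.00 = $49,602.00

$49,602.00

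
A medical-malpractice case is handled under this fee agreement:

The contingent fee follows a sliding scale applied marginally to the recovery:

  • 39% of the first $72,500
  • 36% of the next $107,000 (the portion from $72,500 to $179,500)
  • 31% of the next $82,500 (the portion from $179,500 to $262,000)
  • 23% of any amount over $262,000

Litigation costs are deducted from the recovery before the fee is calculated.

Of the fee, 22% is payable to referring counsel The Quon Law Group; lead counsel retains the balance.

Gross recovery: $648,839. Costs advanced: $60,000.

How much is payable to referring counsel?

Fee base (net of costs): $648,839 − $60,000 = $588,839
First $72,500 at 39% = $28,275.00
Next $107,000 at 36% = $38,520.00
Next $82,500 at 31% = $25,575.00
Remaining $326,839 at 23% = $75,172.97
Fee: $28,275.00 + $38,520.00 + $25,575.00 + $75,172.97 = $167,542.97
Referral share: 22% of $167,542.97 = $36,859.45; lead counsel retains $167,542.97 − $36,859.45 = $130,683.52.

$36,859.45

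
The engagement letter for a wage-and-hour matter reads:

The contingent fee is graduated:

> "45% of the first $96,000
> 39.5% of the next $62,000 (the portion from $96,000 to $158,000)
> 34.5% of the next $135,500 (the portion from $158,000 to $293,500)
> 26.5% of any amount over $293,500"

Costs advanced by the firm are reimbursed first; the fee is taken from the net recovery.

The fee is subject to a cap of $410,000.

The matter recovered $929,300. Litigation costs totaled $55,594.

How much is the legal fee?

Fee base (net of costs): $929,300 − $55,594 = $873,706
First $96,000 at 45% = $43,200.00
Next $62,000 at 39.5% = $24,490.00
Next $135,500 at 34.5% = $46,747.50
Remaining $580,206 at 26.5% = $153,754.59
Fee: $43,200.00 + $24,490.00 + $46,747.50 + $153,754.59 = $268,192.09
$268,192.09 is under the $410,000 cap.

$268,192.09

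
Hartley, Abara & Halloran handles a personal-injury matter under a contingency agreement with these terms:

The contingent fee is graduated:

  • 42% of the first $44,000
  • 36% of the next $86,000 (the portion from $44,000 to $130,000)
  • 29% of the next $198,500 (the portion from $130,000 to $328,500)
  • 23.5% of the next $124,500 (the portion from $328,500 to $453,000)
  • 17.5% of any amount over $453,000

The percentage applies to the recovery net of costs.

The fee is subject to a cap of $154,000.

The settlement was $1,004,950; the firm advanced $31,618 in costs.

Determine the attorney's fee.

$154,000.00

Fee base (net of costs): $1,004,950 − $31,618 = $973,332
First $44,000 at 42% = $18,480.00
Next $86,000 at 36% = $30,960.00
Next $198,500 at 29% = $57,565.00
Next $124,500 at 23.5% = $29,257.50
Remaining $520,332 at 17.5% = $91,058.10
Fee: $18,480.00 + $30,960.00 + $57,565.00 + $29,257.50 + $91,058.10 = $227,320.60
$227,320.60 exceeds the $154,000 cap, so the fee is capped at $154,000.00.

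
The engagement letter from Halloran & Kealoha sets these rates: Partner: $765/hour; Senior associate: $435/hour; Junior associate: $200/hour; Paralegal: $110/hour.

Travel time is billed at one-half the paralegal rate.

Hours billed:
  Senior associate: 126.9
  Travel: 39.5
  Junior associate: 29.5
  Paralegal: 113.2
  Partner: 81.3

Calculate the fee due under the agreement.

Partner: 81.3 × $765 = $62,194.50
Senior associate: 126.9 × $435 = $55,201.50
Junior associate: 29.5 × $200 = $5,900.00
Paralegal: 113.2 × $110 = $12,452.00
Subtotal: $62,194.50 + $55,201.50 + $5,900.00 + $12,452.00 = $135,748.00
Travel: 39.5 × ($110 ÷ 2) = 39.5 × $55.00 = $2,172.50
Total: $135,748.00 + $2,172.50 = $137,920.50

$137,920.50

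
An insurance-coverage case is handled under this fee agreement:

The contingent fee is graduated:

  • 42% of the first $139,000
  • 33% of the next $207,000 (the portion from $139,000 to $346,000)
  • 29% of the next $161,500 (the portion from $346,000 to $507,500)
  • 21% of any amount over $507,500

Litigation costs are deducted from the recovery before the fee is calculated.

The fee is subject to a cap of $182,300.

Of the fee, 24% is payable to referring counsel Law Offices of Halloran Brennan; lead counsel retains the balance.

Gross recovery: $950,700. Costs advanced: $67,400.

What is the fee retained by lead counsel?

Fee base (net of costs): $950,700 − $67,400 = $883,300
First $139,000 at 42% = $58,380.00
Next $207,000 at 33% = $68,310.00
Next $161,500 at 29% = $46,835.00
Remaining $375,800 at 21% = $78,918.00
Fee: $58,380.00 + $68,310.00 + $46,835.00 + $78,918.00 = $252,443.00
$252,443.00 exceeds the $182,300 cap, so the fee is capped at $182,300.00.
Referral share: 24% of $182,300.00 = $43,752.00; lead counsel retains $182,300.00 − $43,752.00 = $138,548.00.

$138,548.00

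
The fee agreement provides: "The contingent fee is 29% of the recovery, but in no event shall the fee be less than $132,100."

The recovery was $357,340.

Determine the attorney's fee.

29% of $357,340 = $103,628.60
That is below the $132,100 minimum, so the minimum applies.

$132,100.00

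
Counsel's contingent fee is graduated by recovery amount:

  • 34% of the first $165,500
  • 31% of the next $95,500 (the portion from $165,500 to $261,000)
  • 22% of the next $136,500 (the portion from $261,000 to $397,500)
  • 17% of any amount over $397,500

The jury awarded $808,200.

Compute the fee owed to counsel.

$185,724.00

First $165,500 at 34% = $56,270.00
Next $95,500 at 31% = $29,605.00
Next $136,500 at 22% = $30,030.00
Remaining $410,700 at 17% = $69,819.00
Fee: $56,270.00 + $29,605.00 + $30,030.00 + $69,819.00 = $185,724.00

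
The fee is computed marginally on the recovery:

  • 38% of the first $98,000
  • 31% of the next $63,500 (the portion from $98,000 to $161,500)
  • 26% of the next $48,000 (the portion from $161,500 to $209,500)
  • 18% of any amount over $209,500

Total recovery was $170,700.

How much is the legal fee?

First $98,000 at 38% = $37,240.00
Next $63,500 at 31% = $19,685.00
Remaining $9,200 at 26% = $2,392.00
Fee: $37,240.00 + $19,685.00 + $2,392.00 = $59,317.00

$59,317.00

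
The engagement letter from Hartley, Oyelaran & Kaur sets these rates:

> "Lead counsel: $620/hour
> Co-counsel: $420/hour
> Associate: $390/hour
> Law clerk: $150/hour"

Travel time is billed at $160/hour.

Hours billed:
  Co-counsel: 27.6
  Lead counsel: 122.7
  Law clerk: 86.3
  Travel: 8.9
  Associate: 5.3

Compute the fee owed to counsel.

Lead counsel: 122.7 × $620 = $76,074.00
Co-counsel: 27.6 × $420 = $11,592.00
Associate: 5.3 × $390 = $2,067.00
Law clerk: 86.3 × $150 = $12,945.00
Subtotal: $76,074.00 + $11,592.00 + $2,067.00 + $12,945.00 = $102,678.00
Travel: 8.9 × $160 = $1,424.00
Total: $102,678.00 + $1,424.00 = $104,102.00

$104,102.00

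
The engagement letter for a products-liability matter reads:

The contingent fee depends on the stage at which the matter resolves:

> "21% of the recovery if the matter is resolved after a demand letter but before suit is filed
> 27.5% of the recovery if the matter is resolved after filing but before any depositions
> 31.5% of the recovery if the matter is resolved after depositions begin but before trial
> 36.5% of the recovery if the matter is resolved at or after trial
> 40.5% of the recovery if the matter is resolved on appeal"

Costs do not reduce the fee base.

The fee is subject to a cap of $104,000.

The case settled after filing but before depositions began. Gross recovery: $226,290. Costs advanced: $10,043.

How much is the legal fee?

$62,229.75

Fee base is the gross recovery, $226,290; costs are reimbursed separately.
The matter settled after filing but before depositions began, so the 27.5% rate applies.
$226,290 × 27.5% = $62,229.75
$62,229.75 is under the $104,000 cap.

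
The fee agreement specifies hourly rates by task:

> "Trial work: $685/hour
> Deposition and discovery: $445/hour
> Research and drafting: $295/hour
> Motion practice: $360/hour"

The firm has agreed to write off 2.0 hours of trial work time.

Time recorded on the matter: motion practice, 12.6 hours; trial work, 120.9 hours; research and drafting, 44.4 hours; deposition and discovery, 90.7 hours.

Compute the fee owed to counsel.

$139,442.00

Trial work: 120.9 × $685 = $82,816.50
Deposition and discovery: 90.7 × $445 = $40,361.50
Research and drafting: 44.4 × $295 = $13,098.00
Motion practice: 12.6 × $360 = $4,536.00
Subtotal: $140,812.00
Write-off: 2.0 × $685 = $1,370.00
Total: $140,812.00 − $1,370.00 = $139,442.00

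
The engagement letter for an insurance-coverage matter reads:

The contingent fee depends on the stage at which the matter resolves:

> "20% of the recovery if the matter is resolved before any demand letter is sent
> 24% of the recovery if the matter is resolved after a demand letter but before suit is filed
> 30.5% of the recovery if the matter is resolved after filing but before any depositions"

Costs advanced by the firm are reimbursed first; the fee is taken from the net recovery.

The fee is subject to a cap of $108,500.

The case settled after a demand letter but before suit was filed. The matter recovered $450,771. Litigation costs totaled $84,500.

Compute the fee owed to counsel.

$87,905.04

Fee base (net of costs): $450,771 − $84,500 = $366,271
The matter settled after a demand letter but before suit was filed, so the 24% rate applies.
$366,271 × 24% = $87,905.04
$87,905.04 is under the $108,500 cap.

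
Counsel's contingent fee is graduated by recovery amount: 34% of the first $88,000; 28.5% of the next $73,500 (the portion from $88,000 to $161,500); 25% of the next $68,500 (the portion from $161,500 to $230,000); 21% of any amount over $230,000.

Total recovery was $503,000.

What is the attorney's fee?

$125,322.50

First $88,000 at 34% = $29,920.00
Next $73,500 at 28.5% = $20,947.50
Next $68,500 at 25% = $17,125.00
Remaining $273,000 at 21% = $57,330.00
Fee: $29,920.00 + $20,947.50 + $17,125.00 + $57,330.00 = $125,322.50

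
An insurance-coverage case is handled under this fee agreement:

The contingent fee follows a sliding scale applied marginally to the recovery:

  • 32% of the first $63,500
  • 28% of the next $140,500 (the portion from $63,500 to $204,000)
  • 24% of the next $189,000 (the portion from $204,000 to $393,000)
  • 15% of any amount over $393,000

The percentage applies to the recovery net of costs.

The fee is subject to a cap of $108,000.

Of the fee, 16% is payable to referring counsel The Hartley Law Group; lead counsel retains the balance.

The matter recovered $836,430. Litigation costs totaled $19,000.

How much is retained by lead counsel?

$90,720.00

Fee base (net of costs): $836,430 − $19,000 = $817,430
First $63,500 at 32% = $20,320.00
Next $140,500 at 28% = $39,340.00
Next $189,000 at 24% = $45,360.00
Remaining $424,430 at 15% = $63,664.50
Fee: $20,320.00 + $39,340.00 + $45,360.00 + $63,664.50 = $168,684.50
$168,684.50 exceeds the $108,000 cap, so the fee is capped at $108,000.00.
Referral share: 16% of $108,000.00 = $17,280.00; lead counsel retains $108,000.00 − $17,280.00 = $90,720.00.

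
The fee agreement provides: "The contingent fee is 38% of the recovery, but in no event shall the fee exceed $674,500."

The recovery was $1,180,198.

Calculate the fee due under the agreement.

$448,475.24

38% of $1,180,198 = $448,475.24
That is under the $674,500 cap.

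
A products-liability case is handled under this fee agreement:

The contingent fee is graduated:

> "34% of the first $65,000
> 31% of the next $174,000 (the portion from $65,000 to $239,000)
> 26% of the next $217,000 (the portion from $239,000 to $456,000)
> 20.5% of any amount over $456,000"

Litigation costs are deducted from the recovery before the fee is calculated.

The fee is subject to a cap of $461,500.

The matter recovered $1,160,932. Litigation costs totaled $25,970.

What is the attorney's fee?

Fee base (net of costs): $1,160,932 − $25,970 = $1,134,962
First $65,000 at 34% = $22,100.00
Next $174,000 at 31% = $53,940.00
Next $217,000 at 26% = $56,420.00
Remaining $678,962 at 20.5% = $139,187.21
Fee: $22,100.00 + $53,940.00 + $56,420.00 + $139,187.21 = $271,647.21
$271,647.21 is under the $461,500 cap.

$271,647.21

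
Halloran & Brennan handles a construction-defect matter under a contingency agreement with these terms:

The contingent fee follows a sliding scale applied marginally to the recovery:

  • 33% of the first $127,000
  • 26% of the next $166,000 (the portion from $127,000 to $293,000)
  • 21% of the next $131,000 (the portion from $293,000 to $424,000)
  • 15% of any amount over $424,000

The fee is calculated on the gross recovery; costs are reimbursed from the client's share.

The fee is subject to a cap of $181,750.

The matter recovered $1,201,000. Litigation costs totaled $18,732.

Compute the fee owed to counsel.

$181,750.00

Fee base is the gross recovery, $1,201,000; costs are reimbursed separately.
First $127,000 at 33% = $41,910.00
Next $166,000 at 26% = $43,160.00
Next $131,000 at 21% = $27,510.00
Remaining $777,000 at 15% = $116,550.00
Fee: $41,910.00 + $43,160.00 + $27,510.00 + $116,550.00 = $229,130.00
$229,130.00 exceeds the $181,750 cap, so the fee is capped at $181,750.00.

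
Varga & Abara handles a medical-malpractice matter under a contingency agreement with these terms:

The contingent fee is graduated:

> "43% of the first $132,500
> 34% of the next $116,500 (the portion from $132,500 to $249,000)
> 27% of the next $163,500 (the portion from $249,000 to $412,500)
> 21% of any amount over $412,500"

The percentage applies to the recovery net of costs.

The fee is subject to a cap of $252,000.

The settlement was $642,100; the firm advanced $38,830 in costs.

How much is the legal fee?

$180,791.70

Fee base (net of costs): $642,100 − $38,830 = $603,270
First $132,500 at 43% = $56,975.00
Next $116,500 at 34% = $39,610.00
Next $163,500 at 27% = $44,145.00
Remaining $190,770 at 21% = $40,061.70
Fee: $56,975.00 + $39,610.00 + $44,145.00 + $40,061.70 = $180,791.70
$180,791.70 is under the $252,000 cap.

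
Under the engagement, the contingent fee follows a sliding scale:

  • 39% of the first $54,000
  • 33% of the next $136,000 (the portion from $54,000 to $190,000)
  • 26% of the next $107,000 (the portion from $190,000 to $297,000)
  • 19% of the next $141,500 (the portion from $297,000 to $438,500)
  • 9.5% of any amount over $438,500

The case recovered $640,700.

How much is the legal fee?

First $54,000 at 39% = $21,060.00
Next $136,000 at 33% = $44,880.00
Next $107,000 at 26% = $27,820.00
Next $141,500 at 19% = $26,885.00
Remaining $202,200 at 9.5% = $19,209.00
Fee: $21,060.00 + $44,880.00 + $27,820.00 + $26,885.00 + $19,209.00 = $139,854.00

$139,854.00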